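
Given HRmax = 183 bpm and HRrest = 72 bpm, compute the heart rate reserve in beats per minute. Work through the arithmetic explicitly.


Heart rate reserve = maximum HR minus resting HR
HRR = 183 - 72 = 111 bpm

111 bpm


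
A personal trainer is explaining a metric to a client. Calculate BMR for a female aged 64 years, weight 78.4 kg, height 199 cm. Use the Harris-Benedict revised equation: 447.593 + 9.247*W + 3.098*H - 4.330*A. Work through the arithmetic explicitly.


Substituting values:
W term = 9.247 * 78.4 = 724.9648
H term = 3.098 * 199 = 616.502
A term = 4.330 * 64 = 277.12
BMR = 1511.94 kcal/day

1511.94 kcal/day


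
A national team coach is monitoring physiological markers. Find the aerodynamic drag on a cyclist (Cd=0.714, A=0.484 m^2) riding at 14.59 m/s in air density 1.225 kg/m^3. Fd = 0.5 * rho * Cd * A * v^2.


Fd = 0.5 * 1.225 * 0.714 * 0.484 * 14.59^2
= 0.5 * 1.225 * 0.714 * 0.484 * 212.8681
= 45.057 N

45.057 N


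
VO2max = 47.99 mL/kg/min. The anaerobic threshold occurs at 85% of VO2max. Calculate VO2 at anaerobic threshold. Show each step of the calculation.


AT fraction = 85 / 100 = 0.85
AT VO2 = 47.99 * 0.85
= 40.79 mL/kg/min

40.79 mL/kg/min


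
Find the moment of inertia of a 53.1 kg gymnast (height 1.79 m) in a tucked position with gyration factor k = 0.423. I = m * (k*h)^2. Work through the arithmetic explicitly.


Radius of gyration = 0.423 * 1.79 = 0.75717 m
I = 53.1 * 0.75717^2
= 53.1 * 0.573306
= 30.443 kg*m^2

30.443 kg*m^2


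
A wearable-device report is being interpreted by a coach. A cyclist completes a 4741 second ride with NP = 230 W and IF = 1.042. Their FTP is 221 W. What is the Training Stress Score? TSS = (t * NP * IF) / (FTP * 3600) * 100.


t * NP * IF = 4741 * 230 * 1.042 = 1136228.06
FTP * 3600 = 795600
TSS = (1136228.06 / 795600) * 100 = 142.81

142.81 TSS


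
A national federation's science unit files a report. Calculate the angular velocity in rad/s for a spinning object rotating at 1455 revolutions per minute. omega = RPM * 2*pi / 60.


omega = RPM * 2*pi / 60
= 1455 * 6.28318531 / 60
= 152.367 rad/s

152.367 rad/s


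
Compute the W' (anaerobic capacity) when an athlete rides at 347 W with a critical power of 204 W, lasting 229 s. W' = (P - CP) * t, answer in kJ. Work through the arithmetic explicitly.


Above-CP power = 143 W
Duration = 229 s
W' = 143 * 229 = 32747 J
Convert: 32747 / 1000 = 32.747 kJ

32.747 kJ


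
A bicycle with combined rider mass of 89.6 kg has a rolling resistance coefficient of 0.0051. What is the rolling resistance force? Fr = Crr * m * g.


Fr = 0.0051 * 89.6 * 9.81
= 0.45696 * 9.81
= 4.483 N

4.483 N


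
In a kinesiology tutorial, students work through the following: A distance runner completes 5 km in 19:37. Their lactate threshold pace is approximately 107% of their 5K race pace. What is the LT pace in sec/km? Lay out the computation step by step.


Convert to seconds: 19 min 37 s = 1177 s
Pace per km = 1177 / 5 = 235.4 s/km
LT pace = 235.4 * 1.07 = 251.88 s/km

251.88 s/km


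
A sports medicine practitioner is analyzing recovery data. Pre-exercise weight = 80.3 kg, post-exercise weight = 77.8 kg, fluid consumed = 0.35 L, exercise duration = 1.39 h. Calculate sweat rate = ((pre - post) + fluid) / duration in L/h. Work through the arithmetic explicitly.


Weight loss = 80.3 - 77.8 = 2.5 kg (approx L)
Total sweat = 2.5 + 0.35 = 2.85 L
Sweat rate = 2.85 / 1.39 = 2.05 L/h

2.05 L/h


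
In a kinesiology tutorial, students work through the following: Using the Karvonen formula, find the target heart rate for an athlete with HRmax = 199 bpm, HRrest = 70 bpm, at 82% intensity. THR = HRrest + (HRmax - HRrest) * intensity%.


HRR = 199 - 70 = 129
THR = 70 + 129 * 0.82
= 70 + 105.78
= 175.78 bpm

175.78 bpm


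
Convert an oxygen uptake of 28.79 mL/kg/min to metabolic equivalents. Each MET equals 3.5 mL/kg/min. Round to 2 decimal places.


One MET = 3.5 mL/kg/min
Number of METs = 28.79 / 3.5
= 8.23 METs

8.23 METs


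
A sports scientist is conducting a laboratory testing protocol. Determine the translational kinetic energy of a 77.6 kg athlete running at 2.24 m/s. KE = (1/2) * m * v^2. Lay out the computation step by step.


KE = 0.5 * m * v^2
= 0.5 * 77.6 * 2.24^2
= 0.5 * 77.6 * 5.0176
= 194.68 J

194.68 J


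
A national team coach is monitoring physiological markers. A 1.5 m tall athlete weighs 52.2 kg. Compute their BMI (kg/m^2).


height^2 = 2.25 m^2
BMI = 52.2 / 2.25 = 23.2 kg/m^2

23.2 kg/m^2


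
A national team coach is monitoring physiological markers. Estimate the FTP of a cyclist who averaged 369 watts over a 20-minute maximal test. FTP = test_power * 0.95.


FTP = 369 * 0.95 = 350.55 W

350.55 W


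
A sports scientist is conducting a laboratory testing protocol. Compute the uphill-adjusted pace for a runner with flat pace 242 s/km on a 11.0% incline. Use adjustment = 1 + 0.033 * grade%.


Adjustment factor = 1 + 0.033 * 11.0 = 1.363
Grade-adjusted pace = 242 * 1.363 = 329.85 s/km

329.85 s/km


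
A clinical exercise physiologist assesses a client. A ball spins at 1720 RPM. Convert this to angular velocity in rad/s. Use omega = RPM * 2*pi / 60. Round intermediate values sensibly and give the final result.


omega = 1720 * 2 * pi / 60
= 1720 * 6.28318531 / 60
= 10807.079 / 60
= 180.118 rad/s

180.118 rad/s


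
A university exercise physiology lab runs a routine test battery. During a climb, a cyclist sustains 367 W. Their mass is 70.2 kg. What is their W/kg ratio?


Power-to-weight = 367 W / 70.2 kg
= 5.228 W/kg

5.228 W/kg


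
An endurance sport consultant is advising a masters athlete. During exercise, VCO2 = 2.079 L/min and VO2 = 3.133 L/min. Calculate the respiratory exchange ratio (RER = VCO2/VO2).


RER = VCO2 / VO2
= 2.079 / 3.133
= 0.6636

0.6636


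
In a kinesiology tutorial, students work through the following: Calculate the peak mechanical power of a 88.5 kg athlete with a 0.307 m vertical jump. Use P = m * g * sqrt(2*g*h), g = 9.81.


First, sqrt(2gh) = sqrt(2 * 9.81 * 0.307)
= sqrt(6.02334) = 2.454249 m/s
Power = 88.5 * 9.81 * 2.454249 = 2130.74 W

2130.74 W


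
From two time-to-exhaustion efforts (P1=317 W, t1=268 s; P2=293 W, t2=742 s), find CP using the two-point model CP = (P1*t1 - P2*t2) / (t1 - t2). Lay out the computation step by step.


Work in trial 1 = 84956 J
Work in trial 2 = 217406 J
Delta work = -132450 J
Delta time = -474 s
CP = -132450 / -474 = 279.43 W

279.43 W


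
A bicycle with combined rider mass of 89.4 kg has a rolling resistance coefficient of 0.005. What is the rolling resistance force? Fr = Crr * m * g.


Fr = 0.005 * 89.4 * 9.81
= 0.447 * 9.81
= 4.385 N

4.385 N


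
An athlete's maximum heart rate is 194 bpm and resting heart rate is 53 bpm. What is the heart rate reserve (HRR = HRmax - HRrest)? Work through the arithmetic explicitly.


HRR = HRmax - HRrest
= 194 - 53
= 141 bpm

141 bpm


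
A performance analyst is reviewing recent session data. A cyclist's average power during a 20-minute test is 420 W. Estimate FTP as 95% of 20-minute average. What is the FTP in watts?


FTP = 20-min power * 0.95
= 420 * 0.95
= 399.0 W

399.0 W


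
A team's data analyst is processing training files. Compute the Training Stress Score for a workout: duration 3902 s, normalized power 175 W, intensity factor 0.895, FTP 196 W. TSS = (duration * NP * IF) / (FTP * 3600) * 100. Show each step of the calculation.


Product = 3902 * 175 * 0.895 = 611150.75
Base = 196 * 3600 = 705600
TSS = 611150.75 / 705600 * 100 = 86.61

86.61 TSS


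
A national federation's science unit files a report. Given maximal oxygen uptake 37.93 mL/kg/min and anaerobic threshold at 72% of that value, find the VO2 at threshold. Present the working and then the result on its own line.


Percentage as decimal = 0.72
VO2 at AT = 37.93 * 0.72 = 27.31 mL/kg/min

27.31 mL/kg/min


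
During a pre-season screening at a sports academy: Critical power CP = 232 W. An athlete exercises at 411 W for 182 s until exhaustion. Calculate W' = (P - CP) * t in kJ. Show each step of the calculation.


P - CP = 411 - 232 = 179 W
W' = 179 * 182 = 32578 J
= 32578 / 1000 = 32.578 kJ

32.578 kJ


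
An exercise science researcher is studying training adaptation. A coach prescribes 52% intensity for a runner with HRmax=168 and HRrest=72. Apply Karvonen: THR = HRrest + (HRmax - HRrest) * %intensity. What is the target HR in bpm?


Heart rate reserve = 168 - 72 = 96
Intensity fraction = 52 / 100 = 0.52
THR = 72 + 96 * 0.52 = 121.92 bpm

121.92 bpm


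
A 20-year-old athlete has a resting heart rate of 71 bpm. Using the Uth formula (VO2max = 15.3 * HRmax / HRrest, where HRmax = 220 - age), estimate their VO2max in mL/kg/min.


HRmax = 220 - 20 = 200 bpm
Ratio = HRmax / HRrest = 200 / 71 = 2.8169
VO2max = 15.3 * 2.8169 = 43.1 mL/kg/min

43.1 mL/kg/min


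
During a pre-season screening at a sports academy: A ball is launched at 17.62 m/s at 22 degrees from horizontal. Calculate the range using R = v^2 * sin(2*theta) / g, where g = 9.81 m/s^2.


sin(2 * 22) = sin(44) = 0.694658
v^2 = 17.62^2 = 310.4644
R = 310.4644 * 0.694658 / 9.81
= 21.984 m

21.984 m


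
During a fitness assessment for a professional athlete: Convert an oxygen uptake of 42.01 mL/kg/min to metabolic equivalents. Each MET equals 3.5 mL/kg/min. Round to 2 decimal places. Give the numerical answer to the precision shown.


One MET = 3.5 mL/kg/min
Number of METs = 42.01 / 3.5
= 12.0 METs

12.0 METs


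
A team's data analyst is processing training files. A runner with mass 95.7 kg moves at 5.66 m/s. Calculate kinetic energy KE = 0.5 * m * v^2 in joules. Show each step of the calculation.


v^2 = 5.66^2 = 32.0356
KE = 0.5 * 95.7 * 32.0356
= 1532.9 J

1532.9 J


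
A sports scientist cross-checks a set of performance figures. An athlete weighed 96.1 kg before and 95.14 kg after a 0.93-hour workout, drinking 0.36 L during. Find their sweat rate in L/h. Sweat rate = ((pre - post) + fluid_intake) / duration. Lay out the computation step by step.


Body mass change = 0.96 kg
Total sweat loss = 0.96 + 0.36 = 1.32 L
Rate = 1.32 / 0.93 = 1.419 L/h

1.419 L/h


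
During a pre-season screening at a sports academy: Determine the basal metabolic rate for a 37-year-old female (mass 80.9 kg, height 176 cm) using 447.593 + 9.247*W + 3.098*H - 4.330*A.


BMR = 447.593 + 9.247*80.9 + 3.098*176 - 4.330*37
= 1580.71 kcal/day

1580.71 kcal/day


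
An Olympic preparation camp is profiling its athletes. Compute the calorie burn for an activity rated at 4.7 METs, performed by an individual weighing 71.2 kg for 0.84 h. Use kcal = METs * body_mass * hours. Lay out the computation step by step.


Product of METs and mass = 4.7 * 71.2 = 334.64
Total kcal = 334.64 * 0.84 = 281.1 kcal

281.1 kcal


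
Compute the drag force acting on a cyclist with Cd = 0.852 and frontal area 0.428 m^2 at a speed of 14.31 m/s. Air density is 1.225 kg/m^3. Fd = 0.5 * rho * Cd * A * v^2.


Step 1: v^2 = 204.7761
Step 2: Fd = 0.5 * 1.225 * 0.852 * 0.428 * 204.7761
= 45.737 N

45.737 N


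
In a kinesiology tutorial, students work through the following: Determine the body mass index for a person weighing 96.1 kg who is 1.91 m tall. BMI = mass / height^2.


BMI = mass / height^2
= 96.1 / 1.91^2
= 96.1 / 3.6481
= 26.34 kg/m^2

26.34 kg/m^2


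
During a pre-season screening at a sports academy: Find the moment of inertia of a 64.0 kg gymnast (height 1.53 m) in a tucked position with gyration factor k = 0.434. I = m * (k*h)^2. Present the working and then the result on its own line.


Radius of gyration = 0.434 * 1.53 = 0.66402 m
I = 64.0 * 0.66402^2
= 64.0 * 0.440923
= 28.219 kg*m^2

28.219 kg*m^2


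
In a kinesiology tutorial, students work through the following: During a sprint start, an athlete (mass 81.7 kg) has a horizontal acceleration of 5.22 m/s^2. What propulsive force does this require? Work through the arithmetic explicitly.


Propulsive force = mass * acceleration
= 81.7 kg * 5.22 m/s^2
= 426.47 N

426.47 N


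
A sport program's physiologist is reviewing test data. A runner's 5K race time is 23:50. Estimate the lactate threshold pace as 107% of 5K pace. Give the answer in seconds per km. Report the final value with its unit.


Total race time = 23*60 + 50 = 1430 seconds
5K pace = 1430 / 5 = 286.0 sec/km
LT pace = 286.0 * 1.07 = 306.02 sec/km

306.02 s/km


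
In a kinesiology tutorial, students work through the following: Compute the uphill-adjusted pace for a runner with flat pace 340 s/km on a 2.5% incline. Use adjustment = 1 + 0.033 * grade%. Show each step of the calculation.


Adjustment factor = 1 + 0.033 * 2.5 = 1.0825
Grade-adjusted pace = 340 * 1.0825 = 368.05 s/km

368.05 s/km


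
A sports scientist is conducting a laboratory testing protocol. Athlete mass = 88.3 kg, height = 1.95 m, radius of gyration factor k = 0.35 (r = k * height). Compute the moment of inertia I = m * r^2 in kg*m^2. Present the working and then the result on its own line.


r = k * height = 0.35 * 1.95 = 0.6825 m
r^2 = 0.6825^2 = 0.465806
I = 88.3 * 0.465806 = 41.131 kg*m^2

41.131 kg*m^2


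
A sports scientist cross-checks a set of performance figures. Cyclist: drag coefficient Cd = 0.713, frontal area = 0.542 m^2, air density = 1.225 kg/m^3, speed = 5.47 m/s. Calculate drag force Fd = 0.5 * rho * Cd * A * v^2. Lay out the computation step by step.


v^2 = 5.47^2 = 29.9209
Fd = 0.5 * 1.225 * 0.713 * 0.542 * 29.9209
= 7.082 N

7.082 N


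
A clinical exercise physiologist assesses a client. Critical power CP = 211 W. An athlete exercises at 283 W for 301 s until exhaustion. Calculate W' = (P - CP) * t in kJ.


P - CP = 283 - 211 = 72 W
W' = 72 * 301 = 21672 J
= 21672 / 1000 = 21.672 kJ

21.672 kJ


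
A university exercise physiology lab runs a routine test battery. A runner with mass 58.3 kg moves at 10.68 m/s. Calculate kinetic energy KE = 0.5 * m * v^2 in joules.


v^2 = 10.68^2 = 114.0624
KE = 0.5 * 58.3 * 114.0624
= 3324.92 J

3324.92 J


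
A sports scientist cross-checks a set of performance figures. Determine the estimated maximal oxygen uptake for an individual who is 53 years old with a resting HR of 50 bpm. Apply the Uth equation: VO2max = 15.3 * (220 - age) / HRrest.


HRmax = 220 - 53 = 167
VO2max = 15.3 * (167 / 50)
= 15.3 * 3.34
= 51.1 mL/kg/min

51.1 mL/kg/min


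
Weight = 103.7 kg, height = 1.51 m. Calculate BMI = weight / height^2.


height^2 = 1.51^2 = 2.2801
BMI = 103.7 / 2.2801 = 45.48 kg/m^2

45.48 kg/m^2


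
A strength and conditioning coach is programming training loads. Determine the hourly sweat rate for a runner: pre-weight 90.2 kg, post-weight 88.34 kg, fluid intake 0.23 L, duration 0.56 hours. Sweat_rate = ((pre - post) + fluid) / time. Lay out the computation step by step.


Mass lost = 90.2 - 88.34 = 1.86 kg
Add fluid consumed: 1.86 + 0.23 = 2.09 L total sweat
Sweat rate = 2.09 / 0.56 = 3.732 L/h

3.732 L/h


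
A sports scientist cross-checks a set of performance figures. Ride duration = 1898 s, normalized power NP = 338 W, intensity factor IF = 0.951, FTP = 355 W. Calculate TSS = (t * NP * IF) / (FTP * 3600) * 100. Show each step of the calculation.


Numerator = 1898 * 338 * 0.951 = 610089.324
Denominator = 355 * 3600 = 1278000
TSS = 610089.324 / 1278000 * 100
= 47.74

47.74 TSS


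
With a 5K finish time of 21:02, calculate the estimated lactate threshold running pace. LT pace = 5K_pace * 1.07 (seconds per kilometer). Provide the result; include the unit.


Race duration = 1262 s for 5 km
Average pace = 1262 / 5 = 252.4 s/km
LT pace = 252.4 * 1.07
= 270.07 s/km

270.07 s/km


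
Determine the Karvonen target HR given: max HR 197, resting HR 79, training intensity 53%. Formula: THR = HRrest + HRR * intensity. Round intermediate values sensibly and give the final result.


HRR = HRmax - HRrest = 197 - 79 = 118
THR = 79 + 118 * 0.53
= 141.54 bpm

141.54 bpm


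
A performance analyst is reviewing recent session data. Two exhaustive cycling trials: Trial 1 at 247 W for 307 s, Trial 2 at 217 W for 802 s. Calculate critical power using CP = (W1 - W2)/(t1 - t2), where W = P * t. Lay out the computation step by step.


W1 = 247 * 307 = 75829 J
W2 = 217 * 802 = 174034 J
CP = (75829 - 174034) / (307 - 802)
= -98205 / -495
= 198.39 W

198.39 W


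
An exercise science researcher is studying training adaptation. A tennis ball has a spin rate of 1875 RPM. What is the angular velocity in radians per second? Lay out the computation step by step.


Convert RPM to rad/s: multiply by 2*pi and divide by 60
omega = 1875 * 2 * pi / 60
= 196.35 rad/s

196.35 rad/s


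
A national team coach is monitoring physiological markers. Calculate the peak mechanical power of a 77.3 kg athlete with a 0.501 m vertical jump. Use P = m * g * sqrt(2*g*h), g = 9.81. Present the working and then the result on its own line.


First, sqrt(2gh) = sqrt(2 * 9.81 * 0.501)
= sqrt(9.82962) = 3.135222 m/s
Power = 77.3 * 9.81 * 3.135222 = 2377.48 W

2377.48 W


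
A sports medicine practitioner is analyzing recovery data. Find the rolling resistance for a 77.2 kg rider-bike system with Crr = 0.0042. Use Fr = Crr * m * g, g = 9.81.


m * g = 77.2 * 9.81 = 757.332 N
Fr = 0.0042 * 757.332 = 3.181 N

3.181 N


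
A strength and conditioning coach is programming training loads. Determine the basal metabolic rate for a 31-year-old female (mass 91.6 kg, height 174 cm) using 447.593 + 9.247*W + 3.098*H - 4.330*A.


BMR = 447.593 + 9.247*91.6 + 3.098*174 - 4.330*31
= 1699.44 kcal/day

1699.44 kcal/day


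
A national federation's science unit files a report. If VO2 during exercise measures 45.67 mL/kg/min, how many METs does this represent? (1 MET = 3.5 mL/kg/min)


METs = VO2 / 3.5 = 45.67 / 3.5 = 13.05

13.05 METs


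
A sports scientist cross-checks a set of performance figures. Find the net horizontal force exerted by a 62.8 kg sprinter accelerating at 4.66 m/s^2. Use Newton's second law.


Newton's second law: F = m * a
F = 62.8 * 4.66 = 292.65 N

292.65 N


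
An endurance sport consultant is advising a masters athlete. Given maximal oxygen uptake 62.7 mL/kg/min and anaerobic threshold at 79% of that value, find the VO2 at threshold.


Percentage as decimal = 0.79
VO2 at AT = 62.7 * 0.79 = 49.53 mL/kg/min

49.53 mL/kg/min


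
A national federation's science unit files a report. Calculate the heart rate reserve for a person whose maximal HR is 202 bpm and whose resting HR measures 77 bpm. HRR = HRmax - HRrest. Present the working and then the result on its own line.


HRmax = 202 bpm
HRrest = 77 bpm
HRR = 202 - 77 = 125 bpm

125 bpm


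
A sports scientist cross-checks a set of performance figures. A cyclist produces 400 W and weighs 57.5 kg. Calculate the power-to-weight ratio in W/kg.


P/W = power / mass
= 400 / 57.5
= 6.957 W/kg

6.957 W/kg


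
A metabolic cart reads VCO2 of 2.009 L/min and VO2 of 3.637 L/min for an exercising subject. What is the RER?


RER = VCO2 / VO2 = 2.009 / 3.637 = 0.5524

0.5524


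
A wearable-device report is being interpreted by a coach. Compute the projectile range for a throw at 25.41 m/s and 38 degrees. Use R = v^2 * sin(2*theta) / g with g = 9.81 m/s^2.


Two times the angle = 76 degrees
sin(76) = 0.970296
R = 645.6681 * 0.970296 / 9.81 = 63.862 m

63.862 m


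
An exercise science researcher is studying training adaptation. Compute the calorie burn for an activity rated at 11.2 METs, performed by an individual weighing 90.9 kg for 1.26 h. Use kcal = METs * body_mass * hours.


Product of METs and mass = 11.2 * 90.9 = 1018.08
Total kcal = 1018.08 * 1.26 = 1282.78 kcal

1282.78 kcal


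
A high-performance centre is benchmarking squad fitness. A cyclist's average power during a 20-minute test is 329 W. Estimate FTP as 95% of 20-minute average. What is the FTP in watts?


FTP = 20-min power * 0.95
= 329 * 0.95
= 312.55 W

312.55 W


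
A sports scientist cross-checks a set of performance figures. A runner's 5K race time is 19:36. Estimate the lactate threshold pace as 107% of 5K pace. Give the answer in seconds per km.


Total race time = 19*60 + 36 = 1176 seconds
5K pace = 1176 / 5 = 235.2 sec/km
LT pace = 235.2 * 1.07 = 251.66 sec/km

251.66 s/km


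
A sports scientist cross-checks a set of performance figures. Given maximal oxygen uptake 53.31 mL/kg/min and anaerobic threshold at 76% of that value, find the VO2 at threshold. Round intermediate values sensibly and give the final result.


Percentage as decimal = 0.76
VO2 at AT = 53.31 * 0.76 = 40.52 mL/kg/min

40.52 mL/kg/min


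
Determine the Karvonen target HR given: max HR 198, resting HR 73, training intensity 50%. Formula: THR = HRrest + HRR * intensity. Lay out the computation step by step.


HRR = HRmax - HRrest = 198 - 73 = 125
THR = 73 + 125 * 0.5
= 135.5 bpm

135.5 bpm


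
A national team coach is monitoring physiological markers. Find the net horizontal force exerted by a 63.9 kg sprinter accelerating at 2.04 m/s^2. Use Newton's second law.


Newton's second law: F = m * a
F = 63.9 * 2.04 = 130.36 N

130.36 N


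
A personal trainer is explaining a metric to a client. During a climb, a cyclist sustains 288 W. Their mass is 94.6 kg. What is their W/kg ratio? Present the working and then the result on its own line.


Power-to-weight = 288 W / 94.6 kg
= 3.044 W/kg

3.044 W/kg


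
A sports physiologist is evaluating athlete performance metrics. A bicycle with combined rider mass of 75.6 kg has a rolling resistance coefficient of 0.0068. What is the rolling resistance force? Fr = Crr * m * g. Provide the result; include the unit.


Fr = 0.0068 * 75.6 * 9.81
= 0.51408 * 9.81
= 5.043 N

5.043 N


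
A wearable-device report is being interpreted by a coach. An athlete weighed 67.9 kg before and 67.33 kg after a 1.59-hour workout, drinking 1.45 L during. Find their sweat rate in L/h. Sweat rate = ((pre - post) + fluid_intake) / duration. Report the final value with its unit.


Body mass change = 0.57 kg
Total sweat loss = 0.57 + 1.45 = 2.02 L
Rate = 2.02 / 1.59 = 1.27 L/h

1.27 L/h


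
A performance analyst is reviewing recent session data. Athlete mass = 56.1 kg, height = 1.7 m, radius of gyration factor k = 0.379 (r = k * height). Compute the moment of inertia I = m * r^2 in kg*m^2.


r = k * height = 0.379 * 1.7 = 0.6443 m
r^2 = 0.6443^2 = 0.415122
I = 56.1 * 0.415122 = 23.288 kg*m^2

23.288 kg*m^2


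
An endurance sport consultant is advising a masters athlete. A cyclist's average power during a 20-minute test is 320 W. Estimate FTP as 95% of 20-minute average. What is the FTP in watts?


FTP = 20-min power * 0.95
= 320 * 0.95
= 304.0 W

304.0 W


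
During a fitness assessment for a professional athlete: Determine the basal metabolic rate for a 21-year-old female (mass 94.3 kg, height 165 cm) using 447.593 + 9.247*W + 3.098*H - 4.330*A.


BMR = 447.593 + 9.247*94.3 + 3.098*165 - 4.330*21
= 1739.83 kcal/day

1739.83 kcal/day


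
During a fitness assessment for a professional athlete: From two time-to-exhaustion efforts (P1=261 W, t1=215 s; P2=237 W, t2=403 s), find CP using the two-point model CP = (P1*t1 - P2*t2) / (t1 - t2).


Work in trial 1 = 56115 J
Work in trial 2 = 95511 J
Delta work = -39396 J
Delta time = -188 s
CP = -39396 / -188 = 209.55 W

209.55 W


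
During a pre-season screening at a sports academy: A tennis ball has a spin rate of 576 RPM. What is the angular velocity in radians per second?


Convert RPM to rad/s: multiply by 2*pi and divide by 60
omega = 576 * 2 * pi / 60
= 60.319 rad/s

60.319 rad/s


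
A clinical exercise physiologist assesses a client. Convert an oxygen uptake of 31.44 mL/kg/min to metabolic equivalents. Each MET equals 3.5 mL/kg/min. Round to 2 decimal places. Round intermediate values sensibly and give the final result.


One MET = 3.5 mL/kg/min
Number of METs = 31.44 / 3.5
= 8.98 METs

8.98 METs


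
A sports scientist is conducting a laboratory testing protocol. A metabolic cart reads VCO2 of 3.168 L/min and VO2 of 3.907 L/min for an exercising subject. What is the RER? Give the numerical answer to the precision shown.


RER = VCO2 / VO2 = 3.168 / 3.907 = 0.8109

0.8109


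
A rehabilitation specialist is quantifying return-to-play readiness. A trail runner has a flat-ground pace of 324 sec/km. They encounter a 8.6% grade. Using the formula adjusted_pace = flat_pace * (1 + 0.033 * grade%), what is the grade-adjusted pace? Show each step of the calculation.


Grade factor = 1 + 0.033 * 8.6 = 1.2838
Adjusted = 324 * 1.2838 = 415.95 sec/km

415.95 s/km


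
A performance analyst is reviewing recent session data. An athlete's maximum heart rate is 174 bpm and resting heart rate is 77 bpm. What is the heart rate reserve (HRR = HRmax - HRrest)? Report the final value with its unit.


HRR = HRmax - HRrest
= 174 - 77
= 97 bpm

97 bpm


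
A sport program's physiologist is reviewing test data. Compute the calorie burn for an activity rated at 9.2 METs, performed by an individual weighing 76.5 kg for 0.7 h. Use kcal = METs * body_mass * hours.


Product of METs and mass = 9.2 * 76.5 = 703.8
Total kcal = 703.8 * 0.7 = 492.66 kcal

492.66 kcal


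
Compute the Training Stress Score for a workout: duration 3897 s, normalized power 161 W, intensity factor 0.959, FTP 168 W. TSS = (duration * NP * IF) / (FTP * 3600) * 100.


Product = 3897 * 161 * 0.959 = 601692.903
Base = 168 * 3600 = 604800
TSS = 601692.903 / 604800 * 100 = 99.49

99.49 TSS


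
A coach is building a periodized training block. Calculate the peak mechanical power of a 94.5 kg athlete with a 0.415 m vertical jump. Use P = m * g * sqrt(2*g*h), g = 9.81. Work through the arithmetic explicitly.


First, sqrt(2gh) = sqrt(2 * 9.81 * 0.415)
= sqrt(8.1423) = 2.853472 m/s
Power = 94.5 * 9.81 * 2.853472 = 2645.3 W

2645.3 W


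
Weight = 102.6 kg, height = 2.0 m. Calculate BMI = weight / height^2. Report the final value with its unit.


height^2 = 2.0^2 = 4.0
BMI = 102.6 / 4.0 = 25.65 kg/m^2

25.65 kg/m^2


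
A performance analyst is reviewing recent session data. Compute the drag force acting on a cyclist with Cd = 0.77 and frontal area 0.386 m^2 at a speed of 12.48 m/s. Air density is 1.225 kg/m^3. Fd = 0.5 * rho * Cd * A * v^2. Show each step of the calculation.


Step 1: v^2 = 155.7504
Step 2: Fd = 0.5 * 1.225 * 0.77 * 0.386 * 155.7504
= 28.354 N

28.354 N


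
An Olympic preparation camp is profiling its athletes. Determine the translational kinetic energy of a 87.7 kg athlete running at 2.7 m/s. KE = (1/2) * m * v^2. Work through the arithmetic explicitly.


KE = 0.5 * m * v^2
= 0.5 * 87.7 * 2.7^2
= 0.5 * 87.7 * 7.29
= 319.67 J

319.67 J


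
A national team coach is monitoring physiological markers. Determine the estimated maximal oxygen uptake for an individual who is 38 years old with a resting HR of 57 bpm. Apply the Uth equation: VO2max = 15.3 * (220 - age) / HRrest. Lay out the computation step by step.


HRmax = 220 - 38 = 182
VO2max = 15.3 * (182 / 57)
= 15.3 * 3.193
= 48.85 mL/kg/min

48.85 mL/kg/min


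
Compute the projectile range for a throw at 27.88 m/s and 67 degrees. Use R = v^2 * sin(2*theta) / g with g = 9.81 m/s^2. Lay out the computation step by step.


Two times the angle = 134 degrees
sin(134) = 0.71934
R = 777.2944 * 0.71934 / 9.81 = 56.997 m

56.997 m


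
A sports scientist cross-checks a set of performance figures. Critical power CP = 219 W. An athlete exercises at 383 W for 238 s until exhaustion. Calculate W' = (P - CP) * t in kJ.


P - CP = 383 - 219 = 164 W
W' = 164 * 238 = 39032 J
= 39032 / 1000 = 39.032 kJ

39.032 kJ


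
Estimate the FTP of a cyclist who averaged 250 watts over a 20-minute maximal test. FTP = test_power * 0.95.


FTP = 250 * 0.95 = 237.5 W

237.5 W


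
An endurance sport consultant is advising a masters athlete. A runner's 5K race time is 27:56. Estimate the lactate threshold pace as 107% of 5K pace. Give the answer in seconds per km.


Total race time = 27*60 + 56 = 1676 seconds
5K pace = 1676 / 5 = 335.2 sec/km
LT pace = 335.2 * 1.07 = 358.66 sec/km

358.66 s/km


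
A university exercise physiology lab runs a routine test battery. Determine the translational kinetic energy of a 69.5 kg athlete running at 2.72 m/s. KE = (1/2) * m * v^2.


KE = 0.5 * m * v^2
= 0.5 * 69.5 * 2.72^2
= 0.5 * 69.5 * 7.3984
= 257.09 J

257.09 J


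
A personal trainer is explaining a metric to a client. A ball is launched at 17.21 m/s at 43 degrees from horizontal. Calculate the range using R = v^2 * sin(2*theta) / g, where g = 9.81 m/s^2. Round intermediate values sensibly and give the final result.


sin(2 * 43) = sin(86) = 0.997564
v^2 = 17.21^2 = 296.1841
R = 296.1841 * 0.997564 / 9.81
= 30.119 m

30.119 m


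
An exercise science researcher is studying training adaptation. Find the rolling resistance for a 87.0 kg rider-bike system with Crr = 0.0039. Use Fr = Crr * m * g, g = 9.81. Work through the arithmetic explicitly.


m * g = 87.0 * 9.81 = 853.47 N
Fr = 0.0039 * 853.47 = 3.329 N

3.329 N


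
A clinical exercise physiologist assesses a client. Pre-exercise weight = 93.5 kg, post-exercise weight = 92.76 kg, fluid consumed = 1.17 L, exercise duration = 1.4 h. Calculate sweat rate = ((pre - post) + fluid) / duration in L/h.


Weight loss = 93.5 - 92.76 = 0.74 kg (approx L)
Total sweat = 0.74 + 1.17 = 1.91 L
Sweat rate = 1.91 / 1.4 = 1.364 L/h

1.364 L/h


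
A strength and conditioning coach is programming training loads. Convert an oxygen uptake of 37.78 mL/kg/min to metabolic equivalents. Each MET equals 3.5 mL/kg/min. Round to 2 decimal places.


One MET = 3.5 mL/kg/min
Number of METs = 37.78 / 3.5
= 10.79 METs

10.79 METs


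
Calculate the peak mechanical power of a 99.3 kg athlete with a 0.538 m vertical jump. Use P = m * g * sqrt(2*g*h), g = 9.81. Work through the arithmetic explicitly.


First, sqrt(2gh) = sqrt(2 * 9.81 * 0.538)
= sqrt(10.55556) = 3.248932 m/s
Power = 99.3 * 9.81 * 3.248932 = 3164.89 W

3164.89 W


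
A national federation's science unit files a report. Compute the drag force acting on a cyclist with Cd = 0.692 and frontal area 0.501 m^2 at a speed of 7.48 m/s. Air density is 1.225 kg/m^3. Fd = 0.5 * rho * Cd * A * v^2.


Step 1: v^2 = 55.9504
Step 2: Fd = 0.5 * 1.225 * 0.692 * 0.501 * 55.9504
= 11.881 N

11.881 N


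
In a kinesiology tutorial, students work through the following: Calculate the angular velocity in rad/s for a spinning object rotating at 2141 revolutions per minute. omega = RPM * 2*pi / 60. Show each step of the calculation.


omega = RPM * 2*pi / 60
= 2141 * 6.28318531 / 60
= 224.205 rad/s

224.205 rad/s


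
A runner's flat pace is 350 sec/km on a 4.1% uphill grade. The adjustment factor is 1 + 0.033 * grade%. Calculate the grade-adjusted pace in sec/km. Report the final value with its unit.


Factor = 1 + 0.033 * 4.1 = 1.1353
Adjusted pace = 350 * 1.1353
= 397.36 sec/km

397.36 s/km


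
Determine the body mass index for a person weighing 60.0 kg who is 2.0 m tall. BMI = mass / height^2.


BMI = mass / height^2
= 60.0 / 2.0^2
= 60.0 / 4.0
= 15.0 kg/m^2

15.0 kg/m^2


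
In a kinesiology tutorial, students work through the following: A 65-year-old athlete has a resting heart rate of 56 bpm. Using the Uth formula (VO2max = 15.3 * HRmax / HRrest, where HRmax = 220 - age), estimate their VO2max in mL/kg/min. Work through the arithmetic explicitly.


HRmax = 220 - 65 = 155 bpm
Ratio = HRmax / HRrest = 155 / 56 = 2.7679
VO2max = 15.3 * 2.7679 = 42.35 mL/kg/min

42.35 mL/kg/min


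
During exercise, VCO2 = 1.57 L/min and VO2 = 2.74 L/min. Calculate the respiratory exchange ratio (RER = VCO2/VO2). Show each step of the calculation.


RER = VCO2 / VO2
= 1.57 / 2.74
= 0.573

0.573


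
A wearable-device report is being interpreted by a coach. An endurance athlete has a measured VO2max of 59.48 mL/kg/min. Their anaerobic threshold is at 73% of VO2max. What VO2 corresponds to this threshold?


Anaerobic threshold VO2 = VO2max * 73%
= 59.48 * 0.73
= 43.42 mL/kg/min

43.42 mL/kg/min


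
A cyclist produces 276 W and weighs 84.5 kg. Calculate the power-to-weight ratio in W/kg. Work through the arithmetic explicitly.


P/W = power / mass
= 276 / 84.5
= 3.266 W/kg

3.266 W/kg


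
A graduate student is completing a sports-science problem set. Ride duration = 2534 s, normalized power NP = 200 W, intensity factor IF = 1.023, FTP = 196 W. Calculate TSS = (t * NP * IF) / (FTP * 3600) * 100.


Numerator = 2534 * 200 * 1.023 = 518456.4
Denominator = 196 * 3600 = 705600
TSS = 518456.4 / 705600 * 100
= 73.48

73.48 TSS


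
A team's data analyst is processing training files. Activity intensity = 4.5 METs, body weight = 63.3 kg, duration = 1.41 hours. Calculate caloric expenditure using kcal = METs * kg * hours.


kcal = 4.5 * 63.3 * 1.41
= 284.85 * 1.41
= 401.64 kcal

401.64 kcal


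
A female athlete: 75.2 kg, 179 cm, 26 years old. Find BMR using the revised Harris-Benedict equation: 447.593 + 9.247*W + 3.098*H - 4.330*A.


Intercept = 447.593
Weight contribution = 9.247 * 75.2 = 695.3744
Height contribution = 3.098 * 179 = 554.542
Age contribution = 4.33 * 26 = 112.58
BMR = 447.593 + 695.3744 + 554.542 - 112.58
= 1584.93 kcal/day

1584.93 kcal/day


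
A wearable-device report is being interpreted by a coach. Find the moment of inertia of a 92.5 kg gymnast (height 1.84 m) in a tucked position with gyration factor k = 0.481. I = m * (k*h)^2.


Radius of gyration = 0.481 * 1.84 = 0.88504 m
I = 92.5 * 0.88504^2
= 92.5 * 0.783296
= 72.455 kg*m^2

72.455 kg*m^2


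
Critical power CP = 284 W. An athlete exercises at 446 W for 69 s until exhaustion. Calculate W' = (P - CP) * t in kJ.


P - CP = 446 - 284 = 162 W
W' = 162 * 69 = 11178 J
= 11178 / 1000 = 11.178 kJ

11.178 kJ


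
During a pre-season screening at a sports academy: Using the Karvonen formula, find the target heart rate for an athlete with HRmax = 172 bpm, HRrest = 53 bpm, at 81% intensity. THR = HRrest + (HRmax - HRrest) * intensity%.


HRR = 172 - 53 = 119
THR = 53 + 119 * 0.81
= 53 + 96.39
= 149.39 bpm

149.39 bpm


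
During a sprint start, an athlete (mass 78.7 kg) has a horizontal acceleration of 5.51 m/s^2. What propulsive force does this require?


Propulsive force = mass * acceleration
= 78.7 kg * 5.51 m/s^2
= 433.64 N

433.64 N


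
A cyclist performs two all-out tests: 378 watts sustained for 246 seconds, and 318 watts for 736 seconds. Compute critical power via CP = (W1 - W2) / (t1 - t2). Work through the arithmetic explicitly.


W1 = P1 * t1 = 378 * 246 = 92988 J
W2 = P2 * t2 = 318 * 736 = 234048 J
CP = (92988 - 234048) / (246 - 736)
= 287.88 W

287.88 W


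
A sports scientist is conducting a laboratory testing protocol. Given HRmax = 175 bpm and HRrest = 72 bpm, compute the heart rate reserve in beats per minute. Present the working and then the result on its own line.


Heart rate reserve = maximum HR minus resting HR
HRR = 175 - 72 = 103 bpm

103 bpm


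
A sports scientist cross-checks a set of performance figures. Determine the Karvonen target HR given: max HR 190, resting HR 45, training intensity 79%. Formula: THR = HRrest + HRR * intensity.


HRR = HRmax - HRrest = 190 - 45 = 145
THR = 45 + 145 * 0.79
= 159.55 bpm

159.55 bpm


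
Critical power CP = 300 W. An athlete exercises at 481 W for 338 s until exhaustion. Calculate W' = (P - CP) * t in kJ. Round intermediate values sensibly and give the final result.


P - CP = 481 - 300 = 181 W
W' = 181 * 338 = 61178 J
= 61178 / 1000 = 61.178 kJ

61.178 kJ


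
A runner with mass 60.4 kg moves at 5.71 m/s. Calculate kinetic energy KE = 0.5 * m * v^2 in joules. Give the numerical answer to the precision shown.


v^2 = 5.71^2 = 32.6041
KE = 0.5 * 60.4 * 32.6041
= 984.64 J

984.64 J


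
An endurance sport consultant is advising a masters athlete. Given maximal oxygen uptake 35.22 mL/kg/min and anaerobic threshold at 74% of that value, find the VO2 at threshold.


Percentage as decimal = 0.74
VO2 at AT = 35.22 * 0.74 = 26.06 mL/kg/min

26.06 mL/kg/min


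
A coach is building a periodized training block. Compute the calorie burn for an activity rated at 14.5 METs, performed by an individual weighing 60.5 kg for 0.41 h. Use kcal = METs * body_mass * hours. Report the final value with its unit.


Product of METs and mass = 14.5 * 60.5 = 877.25
Total kcal = 877.25 * 0.41 = 359.67 kcal

359.67 kcal


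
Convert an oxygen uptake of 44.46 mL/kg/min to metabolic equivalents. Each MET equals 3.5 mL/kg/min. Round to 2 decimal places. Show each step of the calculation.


One MET = 3.5 mL/kg/min
Number of METs = 44.46 / 3.5
= 12.7 METs

12.7 METs


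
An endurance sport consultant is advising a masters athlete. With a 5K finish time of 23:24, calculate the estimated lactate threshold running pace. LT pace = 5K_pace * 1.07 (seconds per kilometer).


Race duration = 1404 s for 5 km
Average pace = 1404 / 5 = 280.8 s/km
LT pace = 280.8 * 1.07
= 300.46 s/km

300.46 s/km


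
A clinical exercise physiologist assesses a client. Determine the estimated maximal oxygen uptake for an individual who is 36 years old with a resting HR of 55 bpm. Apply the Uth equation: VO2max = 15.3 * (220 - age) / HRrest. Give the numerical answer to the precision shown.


HRmax = 220 - 36 = 184
VO2max = 15.3 * (184 / 55)
= 15.3 * 3.3455
= 51.19 mL/kg/min

51.19 mL/kg/min


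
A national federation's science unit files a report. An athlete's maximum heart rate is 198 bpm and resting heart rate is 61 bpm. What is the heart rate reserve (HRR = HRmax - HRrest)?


HRR = HRmax - HRrest
= 198 - 61
= 137 bpm

137 bpm


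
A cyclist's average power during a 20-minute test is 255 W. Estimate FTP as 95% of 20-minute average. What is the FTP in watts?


FTP = 20-min power * 0.95
= 255 * 0.95
= 242.25 W

242.25 W


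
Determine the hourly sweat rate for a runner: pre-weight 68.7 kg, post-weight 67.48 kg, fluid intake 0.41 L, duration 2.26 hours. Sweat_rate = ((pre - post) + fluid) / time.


Mass lost = 68.7 - 67.48 = 1.22 kg
Add fluid consumed: 1.22 + 0.41 = 1.63 L total sweat
Sweat rate = 1.63 / 2.26 = 0.721 L/h

0.721 L/h


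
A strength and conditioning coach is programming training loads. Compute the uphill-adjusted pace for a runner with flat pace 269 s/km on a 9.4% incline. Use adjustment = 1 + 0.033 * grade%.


Adjustment factor = 1 + 0.033 * 9.4 = 1.3102
Grade-adjusted pace = 269 * 1.3102 = 352.44 s/km

352.44 s/km


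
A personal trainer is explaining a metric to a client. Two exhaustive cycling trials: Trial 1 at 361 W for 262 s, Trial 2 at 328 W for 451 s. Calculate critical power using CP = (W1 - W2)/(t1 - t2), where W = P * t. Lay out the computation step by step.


W1 = 361 * 262 = 94582 J
W2 = 328 * 451 = 147928 J
CP = (94582 - 147928) / (262 - 451)
= -53346 / -189
= 282.25 W

282.25 W


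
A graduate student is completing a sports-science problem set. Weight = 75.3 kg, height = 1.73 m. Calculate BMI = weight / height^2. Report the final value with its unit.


height^2 = 1.73^2 = 2.9929
BMI = 75.3 / 2.9929 = 25.16 kg/m^2

25.16 kg/m^2


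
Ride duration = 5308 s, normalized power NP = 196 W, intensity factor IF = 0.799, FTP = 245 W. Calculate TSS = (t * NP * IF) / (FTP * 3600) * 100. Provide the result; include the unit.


Numerator = 5308 * 196 * 0.799 = 831254.032
Denominator = 245 * 3600 = 882000
TSS = 831254.032 / 882000 * 100
= 94.25

94.25 TSS


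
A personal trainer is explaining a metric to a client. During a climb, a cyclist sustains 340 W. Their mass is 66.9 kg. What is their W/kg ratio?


Power-to-weight = 340 W / 66.9 kg
= 5.082 W/kg

5.082 W/kg


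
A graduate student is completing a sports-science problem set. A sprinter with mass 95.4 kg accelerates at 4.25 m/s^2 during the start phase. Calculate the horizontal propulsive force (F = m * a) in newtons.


F = m * a
= 95.4 * 4.25
= 405.45 N

405.45 N
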